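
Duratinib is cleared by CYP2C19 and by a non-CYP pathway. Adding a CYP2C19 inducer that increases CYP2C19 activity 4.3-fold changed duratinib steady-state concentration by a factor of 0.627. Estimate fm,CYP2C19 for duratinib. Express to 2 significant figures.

0.18

Let fm be the CYP2C19 fraction. New clearance relative to baseline = fm × 4.3 + (1 − fm).
Steady-state concentration ratio = 1 / (new CL fraction), so new CL fraction = 1 / 0.627 = 1.595.
fm × 4.3 + 1 − fm = 1.595  ⇒  fm × (4.3 − 1) = 0.5949  ⇒  fm = 0.18.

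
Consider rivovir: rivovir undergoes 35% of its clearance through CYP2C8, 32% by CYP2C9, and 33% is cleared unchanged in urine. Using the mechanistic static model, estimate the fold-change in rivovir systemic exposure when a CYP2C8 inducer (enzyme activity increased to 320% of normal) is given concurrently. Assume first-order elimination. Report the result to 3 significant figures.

0.565

The CYP2C8 pathway (35% of clearance) increases to 3.2× activity: 0.35 × 3.2 = 1.12.
CYP2C9 (32%) and the residual 33% are unaffected.
New clearance relative to baseline: 1.12 + 0.32 + 0.33 = 1.77.
Since systemic exposure ∝ 1/CL, the ratio is 1 / 1.77 = 0.565.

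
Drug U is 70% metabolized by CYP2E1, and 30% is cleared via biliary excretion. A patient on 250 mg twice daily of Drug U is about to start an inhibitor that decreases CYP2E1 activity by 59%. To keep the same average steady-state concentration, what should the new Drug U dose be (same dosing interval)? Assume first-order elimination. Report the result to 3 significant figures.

147 mg

CYP2E1: 0.7 × 0.41 = 0.287
Other: 0.3 (unchanged)
CL_new/CL_old = 0.287 + 0.3 = 0.587.
Css,avg = (dose rate)/CL, so holding Css fixed requires dose ∝ CL: 250 × 0.587 = 147 mg.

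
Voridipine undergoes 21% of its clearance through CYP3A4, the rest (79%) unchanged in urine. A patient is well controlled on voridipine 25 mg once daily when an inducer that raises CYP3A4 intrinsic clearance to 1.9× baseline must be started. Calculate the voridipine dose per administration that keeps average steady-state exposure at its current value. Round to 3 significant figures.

29.7 mg

CYP3A4: 0.21 × 1.9 = 0.399
Other: 0.79 (unchanged)
Relative clearance = 0.399 + 0.79 = 1.189.
Exposure is unchanged when dose changes in proportion to clearance. New dose = 25 mg × 1.189 = 29.7 mg.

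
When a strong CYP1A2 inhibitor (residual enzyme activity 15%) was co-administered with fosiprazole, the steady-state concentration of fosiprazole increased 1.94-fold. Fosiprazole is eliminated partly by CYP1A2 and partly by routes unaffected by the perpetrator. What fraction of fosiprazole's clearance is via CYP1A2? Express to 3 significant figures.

CL'/CL = 1 / 1.94 = 0.5155
0.15·fm + (1 − fm) = 0.5155
fm = (0.5155 − 1) / (0.15 − 1) = 0.570

0.570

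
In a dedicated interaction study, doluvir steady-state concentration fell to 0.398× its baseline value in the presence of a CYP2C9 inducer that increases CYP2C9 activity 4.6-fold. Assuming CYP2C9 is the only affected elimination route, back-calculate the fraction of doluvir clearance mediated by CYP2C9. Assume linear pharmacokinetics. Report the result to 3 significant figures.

0.420

Let x = fm,CYP2C9. Because steady-state concentration ∝ 1/CL, relative clearance rose to 1/0.398 = 2.513.
Only the CYP2C9 route changed, so 2.513 = x·4.6 + (1 − x), giving x = 0.420.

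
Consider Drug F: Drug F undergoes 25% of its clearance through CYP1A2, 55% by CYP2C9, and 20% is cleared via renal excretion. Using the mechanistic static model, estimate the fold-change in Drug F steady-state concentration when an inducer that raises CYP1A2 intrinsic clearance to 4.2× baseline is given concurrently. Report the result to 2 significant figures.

0.56

CYP1A2: 0.25 × 4.2 = 1.05
CYP2C9: 0.55 (unchanged)
Other: 0.2 (unchanged)
CL_new/CL_old = 1.05 + 0.55 + 0.2 = 1.8.
Steady-state concentration ratio = CL_old/CL_new = 1 / 1.8 = 0.56.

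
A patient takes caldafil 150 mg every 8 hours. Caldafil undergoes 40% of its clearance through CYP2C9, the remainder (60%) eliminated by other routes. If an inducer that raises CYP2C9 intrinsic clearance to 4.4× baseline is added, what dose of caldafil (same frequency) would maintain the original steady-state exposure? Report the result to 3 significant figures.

CYP2C9: 0.4 × 4.4 = 1.76
Other: 0.6 (unchanged)
CL_new/CL_old = 1.76 + 0.6 = 2.36.
Exposure is unchanged when dose changes in proportion to clearance. New dose = 150 mg × 2.36 = 354 mg.

354 mg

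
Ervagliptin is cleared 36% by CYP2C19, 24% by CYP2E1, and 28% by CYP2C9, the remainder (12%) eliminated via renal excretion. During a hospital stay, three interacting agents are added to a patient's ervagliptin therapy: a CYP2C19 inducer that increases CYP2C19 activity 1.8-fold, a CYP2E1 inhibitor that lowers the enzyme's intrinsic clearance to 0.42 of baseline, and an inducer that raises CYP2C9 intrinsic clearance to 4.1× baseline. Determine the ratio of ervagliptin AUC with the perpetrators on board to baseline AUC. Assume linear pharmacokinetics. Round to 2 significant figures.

0.50

The CYP2C19 pathway (36% of clearance) rises to 1.8× activity: 0.36 × 1.8 = 0.648.
The CYP2E1 pathway (24% of clearance) falls to 0.42× activity: 0.24 × 0.42 = 0.1008.
The CYP2C9 pathway (28% of clearance) rises to 4.1× activity: 0.28 × 4.1 = 1.148.
Non-CYP routes (12%) are unchanged.
CL_new/CL_old = 0.648 + 0.1008 + 1.148 + 0.12 = 2.0168.
Net AUC ratio = 1 / 2.0168 = 0.50.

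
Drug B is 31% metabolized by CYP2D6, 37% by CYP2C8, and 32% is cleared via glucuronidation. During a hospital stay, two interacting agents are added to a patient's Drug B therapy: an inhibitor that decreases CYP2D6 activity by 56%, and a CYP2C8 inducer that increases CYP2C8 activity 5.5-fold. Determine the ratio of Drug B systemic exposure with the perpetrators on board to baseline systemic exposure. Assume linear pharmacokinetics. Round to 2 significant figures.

0.40

CYP2D6: 0.31 × 0.44 = 0.1364
CYP2C8: 0.37 × 5.5 = 2.035
Other: 0.32 (unchanged)
Relative clearance = 0.1364 + 2.035 + 0.32 = 2.4914.
Systemic exposure ∝ 1/CL: fold-change = 1 / 2.4914 = 0.40.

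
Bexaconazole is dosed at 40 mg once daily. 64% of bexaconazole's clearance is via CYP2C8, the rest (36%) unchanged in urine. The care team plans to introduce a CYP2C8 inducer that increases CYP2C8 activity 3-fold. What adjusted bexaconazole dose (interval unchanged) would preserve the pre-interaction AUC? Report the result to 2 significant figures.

The CYP2C8 pathway (64% of clearance) rises to 3× activity: 0.64 × 3 = 1.92.
Non-CYP routes (36%) are unchanged.
CL_new/CL_old = 1.92 + 0.36 = 2.28.
To maintain the same steady-state level, dose must scale with clearance: new dose = 40 × 2.28 = 91 mg.

91 mg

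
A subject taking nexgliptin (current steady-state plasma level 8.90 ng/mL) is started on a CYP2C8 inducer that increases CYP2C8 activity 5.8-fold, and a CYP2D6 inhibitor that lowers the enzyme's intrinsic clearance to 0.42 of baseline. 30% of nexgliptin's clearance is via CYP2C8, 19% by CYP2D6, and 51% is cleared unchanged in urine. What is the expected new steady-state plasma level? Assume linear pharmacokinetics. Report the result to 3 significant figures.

CYP2C8: 0.3 × 5.8 = 1.74
CYP2D6: 0.19 × 0.42 = 0.0798
Other: 0.51 (unchanged)
New clearance relative to baseline: 1.74 + 0.0798 + 0.51 = 2.3298.
Dividing the baseline by the relative clearance: 8.90 / 2.3298 = 3.82 ng/mL.

3.82 ng/mL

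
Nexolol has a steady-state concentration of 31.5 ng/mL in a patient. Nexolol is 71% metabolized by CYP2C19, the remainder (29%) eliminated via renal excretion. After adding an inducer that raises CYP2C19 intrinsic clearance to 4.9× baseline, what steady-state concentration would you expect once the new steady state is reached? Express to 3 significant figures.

The CYP2C19 pathway (71% of clearance) is boosted to 4.9× activity: 0.71 × 4.9 = 3.479.
Non-CYP routes (29%) are unchanged.
CL_new/CL_old = 3.479 + 0.29 = 3.769.
With dosing unchanged, steady-state concentration scales as 1/CL: 31.5 / 3.769 = 8.36 ng/mL.

8.36 ng/mL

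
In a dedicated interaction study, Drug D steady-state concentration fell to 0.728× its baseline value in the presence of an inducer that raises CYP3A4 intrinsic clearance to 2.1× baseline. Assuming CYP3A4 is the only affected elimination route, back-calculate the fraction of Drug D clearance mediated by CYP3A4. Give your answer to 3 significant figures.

0.340

CL'/CL = 1 / 0.728 = 1.374
2.1·fm + (1 − fm) = 1.374
fm = (1.374 − 1) / (2.1 − 1) = 0.340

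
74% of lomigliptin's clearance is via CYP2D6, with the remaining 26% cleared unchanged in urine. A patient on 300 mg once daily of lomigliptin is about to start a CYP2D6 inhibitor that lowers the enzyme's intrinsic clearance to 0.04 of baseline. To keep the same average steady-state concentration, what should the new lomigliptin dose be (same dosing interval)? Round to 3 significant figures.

86.9 mg

CYP2D6: 0.74 × 0.04 = 0.0296
Other: 0.26 (unchanged)
CL_new/CL_old = 0.0296 + 0.26 = 0.2896.
To maintain the same steady-state level, dose must scale with clearance: new dose = 300 × 0.2896 = 86.9 mg.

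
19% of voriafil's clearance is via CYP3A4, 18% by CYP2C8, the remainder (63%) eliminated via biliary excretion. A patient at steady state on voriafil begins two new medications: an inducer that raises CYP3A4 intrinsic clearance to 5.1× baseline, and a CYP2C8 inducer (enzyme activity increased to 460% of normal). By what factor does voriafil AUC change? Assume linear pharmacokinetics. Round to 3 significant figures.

0.412

The CYP3A4 pathway (19% of clearance) increases to 5.1× activity: 0.19 × 5.1 = 0.969.
The CYP2C8 pathway (18% of clearance) increases to 4.6× activity: 0.18 × 4.6 = 0.828.
Non-CYP routes (63%) are unchanged.
Relative clearance = 0.969 + 0.828 + 0.63 = 2.427.
Net AUC ratio = 1 / 2.427 = 0.412.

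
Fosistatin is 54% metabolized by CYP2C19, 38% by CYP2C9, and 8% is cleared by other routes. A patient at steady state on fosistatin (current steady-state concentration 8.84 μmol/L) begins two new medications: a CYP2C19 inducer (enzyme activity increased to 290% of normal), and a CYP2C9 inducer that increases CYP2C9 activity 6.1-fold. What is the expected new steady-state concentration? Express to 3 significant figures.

The CYP2C19 pathway (54% of clearance) increases to 2.9× activity: 0.54 × 2.9 = 1.566.
The CYP2C9 pathway (38% of clearance) is boosted to 6.1× activity: 0.38 × 6.1 = 2.318.
The remaining 8% of clearance is unaffected.
CL_new/CL_old = 1.566 + 2.318 + 0.08 = 3.964.
New steady-state concentration = 8.84 / 3.964 = 2.23 μmol/L (concentration scales inversely with clearance).

2.23 μmol/L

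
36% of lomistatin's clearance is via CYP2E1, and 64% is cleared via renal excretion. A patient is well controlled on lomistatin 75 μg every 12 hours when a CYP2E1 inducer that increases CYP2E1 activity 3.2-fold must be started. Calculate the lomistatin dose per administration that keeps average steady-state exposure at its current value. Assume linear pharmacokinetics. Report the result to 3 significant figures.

134 μg

The CYP2E1 pathway (36% of clearance) is boosted to 3.2× activity: 0.36 × 3.2 = 1.152.
Non-CYP routes (64%) are unchanged.
New clearance relative to baseline: 1.152 + 0.64 = 1.792.
To maintain the same steady-state level, dose must scale with clearance: new dose = 75 × 1.792 = 134 μg.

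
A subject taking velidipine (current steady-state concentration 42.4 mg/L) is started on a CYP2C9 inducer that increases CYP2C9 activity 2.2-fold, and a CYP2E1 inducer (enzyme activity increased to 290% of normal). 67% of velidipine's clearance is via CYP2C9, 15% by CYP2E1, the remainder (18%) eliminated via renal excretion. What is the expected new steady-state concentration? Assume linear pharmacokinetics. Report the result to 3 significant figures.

20.3 mg/L

The CYP2C9 pathway (67% of clearance) increases to 2.2× activity: 0.67 × 2.2 = 1.474.
The CYP2E1 pathway (15% of clearance) increases to 2.9× activity: 0.15 × 2.9 = 0.435.
The remaining 18% of clearance is unaffected.
CL_new/CL_old = 1.474 + 0.435 + 0.18 = 2.089.
New steady-state concentration = 42.4 / 2.089 = 20.3 mg/L (concentration scales inversely with clearance).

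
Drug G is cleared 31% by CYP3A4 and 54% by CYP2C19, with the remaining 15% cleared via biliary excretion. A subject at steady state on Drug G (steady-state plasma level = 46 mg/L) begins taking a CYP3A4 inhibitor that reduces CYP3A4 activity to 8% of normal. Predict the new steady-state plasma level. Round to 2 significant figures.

64 mg/L

The CYP3A4 pathway (31% of clearance) falls to 0.08× activity: 0.31 × 0.08 = 0.0248.
CYP2C19 (54%) and the residual 15% are unaffected.
New clearance relative to baseline: 0.0248 + 0.54 + 0.15 = 0.7148.
New steady-state plasma level = baseline ÷ relative clearance = 46 / 0.7148 = 64 mg/L.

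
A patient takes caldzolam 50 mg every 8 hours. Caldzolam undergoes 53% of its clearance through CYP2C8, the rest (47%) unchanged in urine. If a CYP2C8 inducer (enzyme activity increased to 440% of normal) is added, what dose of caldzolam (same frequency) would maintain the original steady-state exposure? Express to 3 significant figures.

140 mg

The CYP2C8 pathway (53% of clearance) is boosted to 4.4× activity: 0.53 × 4.4 = 2.332.
The remaining 47% of clearance is unaffected.
CL_new/CL_old = 2.332 + 0.47 = 2.802.
Exposure is unchanged when dose changes in proportion to clearance. New dose = 50 mg × 2.802 = 140 mg.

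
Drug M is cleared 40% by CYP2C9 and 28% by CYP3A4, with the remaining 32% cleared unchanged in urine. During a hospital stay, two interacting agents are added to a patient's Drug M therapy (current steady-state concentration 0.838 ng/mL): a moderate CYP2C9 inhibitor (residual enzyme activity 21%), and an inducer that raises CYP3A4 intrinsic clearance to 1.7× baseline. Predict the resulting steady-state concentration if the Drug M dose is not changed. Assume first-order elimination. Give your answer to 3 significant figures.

0.952 ng/mL

The CYP2C9 pathway (40% of clearance) is reduced to 0.21× activity: 0.4 × 0.21 = 0.084.
The CYP3A4 pathway (28% of clearance) increases to 1.7× activity: 0.28 × 1.7 = 0.476.
The remaining 32% of clearance is unaffected.
New clearance relative to baseline: 0.084 + 0.476 + 0.32 = 0.88.
New steady-state concentration = 0.838 / 0.88 = 0.952 ng/mL (concentration scales inversely with clearance).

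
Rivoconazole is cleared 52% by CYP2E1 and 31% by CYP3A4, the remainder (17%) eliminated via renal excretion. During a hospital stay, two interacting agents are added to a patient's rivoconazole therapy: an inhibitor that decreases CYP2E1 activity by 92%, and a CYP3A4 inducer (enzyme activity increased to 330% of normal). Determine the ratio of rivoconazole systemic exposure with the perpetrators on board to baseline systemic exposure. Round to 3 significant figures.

0.810

CYP2E1: 0.52 × 0.08 = 0.0416
CYP3A4: 0.31 × 3.3 = 1.023
Other: 0.17 (unchanged)
Relative clearance = 0.0416 + 1.023 + 0.17 = 1.2346.
Systemic exposure ∝ 1/CL: fold-change = 1 / 1.2346 = 0.810.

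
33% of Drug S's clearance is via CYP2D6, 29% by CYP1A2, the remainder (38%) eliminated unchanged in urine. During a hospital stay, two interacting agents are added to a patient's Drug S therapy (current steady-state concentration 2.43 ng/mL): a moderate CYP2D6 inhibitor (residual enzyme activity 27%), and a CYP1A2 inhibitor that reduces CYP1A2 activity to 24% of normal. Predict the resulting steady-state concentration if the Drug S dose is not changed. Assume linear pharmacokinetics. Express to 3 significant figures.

4.51 ng/mL

The CYP2D6 pathway (33% of clearance) falls to 0.27× activity: 0.33 × 0.27 = 0.0891.
The CYP1A2 pathway (29% of clearance) falls to 0.24× activity: 0.29 × 0.24 = 0.0696.
Non-CYP routes (38%) are unchanged.
Relative clearance = 0.0891 + 0.0696 + 0.38 = 0.5387.
New steady-state concentration = 2.43 / 0.5387 = 4.51 ng/mL (concentration scales inversely with clearance).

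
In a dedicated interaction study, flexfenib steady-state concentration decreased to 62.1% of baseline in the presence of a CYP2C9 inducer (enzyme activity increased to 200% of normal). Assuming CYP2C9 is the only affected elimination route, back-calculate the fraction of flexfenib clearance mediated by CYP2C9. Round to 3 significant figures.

0.610

CL'/CL = 1 / 0.621 = 1.61
2·fm + (1 − fm) = 1.61
fm = (1.61 − 1) / (2 − 1) = 0.610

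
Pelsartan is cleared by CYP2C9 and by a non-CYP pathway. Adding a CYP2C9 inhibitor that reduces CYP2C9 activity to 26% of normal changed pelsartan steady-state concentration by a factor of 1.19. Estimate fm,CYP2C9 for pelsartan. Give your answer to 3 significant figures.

0.216

Let x = fm,CYP2C9. Because steady-state concentration ∝ 1/CL, relative clearance fell to 1/1.19 = 0.8403.
Only the CYP2C9 route changed, so 0.8403 = x·0.26 + (1 − x), giving x = 0.216.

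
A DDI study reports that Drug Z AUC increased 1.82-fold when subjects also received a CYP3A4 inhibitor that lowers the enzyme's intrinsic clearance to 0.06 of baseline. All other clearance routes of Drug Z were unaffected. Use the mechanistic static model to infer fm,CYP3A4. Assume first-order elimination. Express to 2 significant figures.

0.48

Let x = fm,CYP3A4. Because AUC ∝ 1/CL, relative clearance fell to 1/1.82 = 0.5495.
Only the CYP3A4 route changed, so 0.5495 = x·0.06 + (1 − x), giving x = 0.48.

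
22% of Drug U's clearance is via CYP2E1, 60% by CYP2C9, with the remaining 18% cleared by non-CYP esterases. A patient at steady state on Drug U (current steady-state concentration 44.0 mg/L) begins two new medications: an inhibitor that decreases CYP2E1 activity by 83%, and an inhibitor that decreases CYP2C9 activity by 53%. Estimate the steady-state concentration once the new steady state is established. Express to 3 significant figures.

The CYP2E1 pathway (22% of clearance) drops to 0.17× activity: 0.22 × 0.17 = 0.0374.
The CYP2C9 pathway (60% of clearance) falls to 0.47× activity: 0.6 × 0.47 = 0.282.
The remaining 18% of clearance is unaffected.
CL_new/CL_old = 0.0374 + 0.282 + 0.18 = 0.4994.
Dividing the baseline by the relative clearance: 44.0 / 0.4994 = 88.1 mg/L.

88.1 mg/L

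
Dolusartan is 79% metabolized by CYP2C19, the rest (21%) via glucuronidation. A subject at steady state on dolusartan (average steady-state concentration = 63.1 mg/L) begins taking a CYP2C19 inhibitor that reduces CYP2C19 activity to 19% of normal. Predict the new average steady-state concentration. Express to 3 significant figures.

175 mg/L

The CYP2C19 pathway (79% of clearance) is reduced to 0.19× activity: 0.79 × 0.19 = 0.1501.
Non-CYP routes (21%) are unchanged.
CL_new/CL_old = 0.1501 + 0.21 = 0.3601.
New average steady-state concentration = baseline ÷ relative clearance = 63.1 / 0.3601 = 175 mg/L.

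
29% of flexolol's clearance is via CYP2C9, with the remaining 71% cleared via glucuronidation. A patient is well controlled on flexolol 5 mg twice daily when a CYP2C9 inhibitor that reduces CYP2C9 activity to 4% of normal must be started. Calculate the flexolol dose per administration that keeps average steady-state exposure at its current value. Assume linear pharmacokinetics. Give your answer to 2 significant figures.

The CYP2C9 pathway (29% of clearance) is reduced to 0.04× activity: 0.29 × 0.04 = 0.0116.
Non-CYP routes (71%) are unchanged.
Relative clearance = 0.0116 + 0.71 = 0.7216.
Css,avg = (dose rate)/CL, so holding Css fixed requires dose ∝ CL: 5 × 0.7216 = 3.6 mg.

3.6 mg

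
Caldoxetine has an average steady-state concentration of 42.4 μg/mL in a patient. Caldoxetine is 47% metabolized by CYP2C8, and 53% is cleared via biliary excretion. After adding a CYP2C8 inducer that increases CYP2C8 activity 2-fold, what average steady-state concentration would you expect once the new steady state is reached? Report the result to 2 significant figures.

29 μg/mL

The CYP2C8 pathway (47% of clearance) increases to 2× activity: 0.47 × 2 = 0.94.
Non-CYP routes (53%) are unchanged.
New clearance relative to baseline: 0.94 + 0.53 = 1.47.
New average steady-state concentration = baseline ÷ relative clearance = 42.4 / 1.47 = 29 μg/mL.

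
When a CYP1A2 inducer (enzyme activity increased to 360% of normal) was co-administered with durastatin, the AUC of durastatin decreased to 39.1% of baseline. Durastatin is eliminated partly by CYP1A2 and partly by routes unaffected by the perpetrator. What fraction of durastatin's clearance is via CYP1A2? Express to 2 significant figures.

0.60

Call the CYP1A2 fraction fm. After the interaction, CL_new/CL_old = fm × 3.6 + (1 − fm).
AUC ratio = 1 / (new CL fraction), so new CL fraction = 1 / 0.391 = 2.558.
fm × 3.6 + 1 − fm = 2.558  ⇒  fm × (3.6 − 1) = 1.558  ⇒  fm = 0.60.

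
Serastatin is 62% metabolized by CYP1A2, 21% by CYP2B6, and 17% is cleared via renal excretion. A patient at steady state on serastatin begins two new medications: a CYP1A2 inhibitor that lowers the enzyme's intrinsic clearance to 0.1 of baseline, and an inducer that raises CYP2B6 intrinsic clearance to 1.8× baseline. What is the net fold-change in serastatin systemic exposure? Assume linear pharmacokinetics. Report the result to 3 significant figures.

1.64

The CYP1A2 pathway (62% of clearance) is reduced to 0.1× activity: 0.62 × 0.1 = 0.062.
The CYP2B6 pathway (21% of clearance) increases to 1.8× activity: 0.21 × 1.8 = 0.378.
The remaining 17% of clearance is unaffected.
New clearance relative to baseline: 0.062 + 0.378 + 0.17 = 0.61.
Systemic exposure ∝ 1/CL: fold-change = 1 / 0.61 = 1.64.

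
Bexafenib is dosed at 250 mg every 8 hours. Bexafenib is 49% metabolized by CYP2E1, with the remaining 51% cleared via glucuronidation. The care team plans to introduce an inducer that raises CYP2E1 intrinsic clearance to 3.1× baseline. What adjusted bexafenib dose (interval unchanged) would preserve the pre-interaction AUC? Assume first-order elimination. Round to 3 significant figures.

507 mg

CYP2E1: 0.49 × 3.1 = 1.519
Other: 0.51 (unchanged)
CL_new/CL_old = 1.519 + 0.51 = 2.029.
Exposure is unchanged when dose changes in proportion to clearance. New dose = 250 mg × 2.029 = 507 mg.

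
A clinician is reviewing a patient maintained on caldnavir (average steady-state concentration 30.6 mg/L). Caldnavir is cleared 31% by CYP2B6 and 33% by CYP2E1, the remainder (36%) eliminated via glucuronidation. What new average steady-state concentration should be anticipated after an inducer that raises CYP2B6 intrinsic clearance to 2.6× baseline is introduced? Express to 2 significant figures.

20 mg/L

The CYP2B6 pathway (31% of clearance) is boosted to 2.6× activity: 0.31 × 2.6 = 0.806.
CYP2E1 (33%) and the residual 36% are unaffected.
CL_new/CL_old = 0.806 + 0.33 + 0.36 = 1.496.
Average steady-state concentration ∝ 1/CL, so new value = 30.6 / 1.496 = 20 mg/L.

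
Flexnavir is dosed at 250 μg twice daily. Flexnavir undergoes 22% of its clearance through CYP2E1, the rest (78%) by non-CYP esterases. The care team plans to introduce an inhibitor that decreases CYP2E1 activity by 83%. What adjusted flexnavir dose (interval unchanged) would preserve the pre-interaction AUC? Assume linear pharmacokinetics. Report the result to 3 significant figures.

204 μg

The CYP2E1 pathway (22% of clearance) drops to 0.17× activity: 0.22 × 0.17 = 0.0374.
The remaining 78% of clearance is unaffected.
Relative clearance = 0.0374 + 0.78 = 0.8174.
To maintain the same steady-state level, dose must scale with clearance: new dose = 250 × 0.8174 = 204 μg.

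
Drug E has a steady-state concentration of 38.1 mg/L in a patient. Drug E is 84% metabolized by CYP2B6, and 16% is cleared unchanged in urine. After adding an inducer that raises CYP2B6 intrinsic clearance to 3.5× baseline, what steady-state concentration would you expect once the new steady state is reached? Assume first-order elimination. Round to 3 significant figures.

12.3 mg/L

The CYP2B6 pathway (84% of clearance) increases to 3.5× activity: 0.84 × 3.5 = 2.94.
The remaining 16% of clearance is unaffected.
Relative clearance = 2.94 + 0.16 = 3.1.
With dosing unchanged, steady-state concentration scales as 1/CL: 38.1 / 3.1 = 12.3 mg/L.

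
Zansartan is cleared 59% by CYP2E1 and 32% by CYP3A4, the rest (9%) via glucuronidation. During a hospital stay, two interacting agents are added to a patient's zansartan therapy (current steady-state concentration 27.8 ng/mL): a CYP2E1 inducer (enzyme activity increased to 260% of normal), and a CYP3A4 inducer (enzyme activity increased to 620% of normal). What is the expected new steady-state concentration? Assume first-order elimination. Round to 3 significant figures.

7.71 ng/mL

The CYP2E1 pathway (59% of clearance) is boosted to 2.6× activity: 0.59 × 2.6 = 1.534.
The CYP3A4 pathway (32% of clearance) increases to 6.2× activity: 0.32 × 6.2 = 1.984.
The remaining 9% of clearance is unaffected.
New clearance relative to baseline: 1.534 + 1.984 + 0.09 = 3.608.
Dividing the baseline by the relative clearance: 27.8 / 3.608 = 7.71 ng/mL.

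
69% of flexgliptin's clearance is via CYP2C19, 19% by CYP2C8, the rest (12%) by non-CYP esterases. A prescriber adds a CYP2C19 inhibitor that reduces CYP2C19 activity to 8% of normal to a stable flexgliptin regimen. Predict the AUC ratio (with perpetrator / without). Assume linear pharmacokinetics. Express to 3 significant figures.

2.74

CYP2C19: 0.69 × 0.08 = 0.0552
CYP2C8: 0.19 (unchanged)
Other: 0.12 (unchanged)
Relative clearance = 0.0552 + 0.19 + 0.12 = 0.3652.
Since AUC ∝ 1/CL, the ratio is 1 / 0.3652 = 2.74.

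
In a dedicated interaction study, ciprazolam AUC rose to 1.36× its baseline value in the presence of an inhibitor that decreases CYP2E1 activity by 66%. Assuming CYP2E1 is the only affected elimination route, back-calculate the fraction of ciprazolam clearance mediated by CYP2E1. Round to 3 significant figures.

0.401

CL'/CL = 1 / 1.36 = 0.7353
0.34·fm + (1 − fm) = 0.7353
fm = (0.7353 − 1) / (0.34 − 1) = 0.401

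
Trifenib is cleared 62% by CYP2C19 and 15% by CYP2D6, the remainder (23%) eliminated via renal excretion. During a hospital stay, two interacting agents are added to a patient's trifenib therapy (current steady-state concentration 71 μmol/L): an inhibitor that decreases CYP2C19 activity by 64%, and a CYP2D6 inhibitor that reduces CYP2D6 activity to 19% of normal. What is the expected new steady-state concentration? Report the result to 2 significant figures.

CYP2C19: 0.62 × 0.36 = 0.2232
CYP2D6: 0.15 × 0.19 = 0.0285
Other: 0.23 (unchanged)
New clearance relative to baseline: 0.2232 + 0.0285 + 0.23 = 0.4817.
Dividing the baseline by the relative clearance: 71 / 0.4817 = 1.5 × 10² μmol/L.

1.5 × 10² μmol/L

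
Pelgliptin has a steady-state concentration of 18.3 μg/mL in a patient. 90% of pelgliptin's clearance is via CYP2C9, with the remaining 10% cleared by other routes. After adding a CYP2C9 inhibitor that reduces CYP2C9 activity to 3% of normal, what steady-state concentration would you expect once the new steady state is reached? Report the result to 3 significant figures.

The CYP2C9 pathway (90% of clearance) drops to 0.03× activity: 0.9 × 0.03 = 0.027.
Non-CYP routes (10%) are unchanged.
New clearance relative to baseline: 0.027 + 0.1 = 0.127.
Steady-state concentration ∝ 1/CL, so new value = 18.3 / 0.127 = 144 μg/mL.

144 μg/mL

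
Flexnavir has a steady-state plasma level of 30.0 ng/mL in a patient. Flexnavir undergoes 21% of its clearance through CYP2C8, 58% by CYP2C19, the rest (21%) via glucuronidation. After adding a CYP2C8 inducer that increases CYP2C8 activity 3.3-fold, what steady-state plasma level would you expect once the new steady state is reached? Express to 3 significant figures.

The CYP2C8 pathway (21% of clearance) increases to 3.3× activity: 0.21 × 3.3 = 0.693.
CYP2C19 (58%) and the residual 21% are unaffected.
CL_new/CL_old = 0.693 + 0.58 + 0.21 = 1.483.
With dosing unchanged, steady-state plasma level scales as 1/CL: 30.0 / 1.483 = 20.2 ng/mL.

20.2 ng/mL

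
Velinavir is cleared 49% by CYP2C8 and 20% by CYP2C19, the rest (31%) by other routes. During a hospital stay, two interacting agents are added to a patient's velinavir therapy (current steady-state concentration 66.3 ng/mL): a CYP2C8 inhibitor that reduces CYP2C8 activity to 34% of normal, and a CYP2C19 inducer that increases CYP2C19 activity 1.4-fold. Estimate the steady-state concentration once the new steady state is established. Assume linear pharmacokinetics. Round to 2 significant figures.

The CYP2C8 pathway (49% of clearance) is reduced to 0.34× activity: 0.49 × 0.34 = 0.1666.
The CYP2C19 pathway (20% of clearance) is boosted to 1.4× activity: 0.2 × 1.4 = 0.28.
The remaining 31% of clearance is unaffected.
CL_new/CL_old = 0.1666 + 0.28 + 0.31 = 0.7566.
New steady-state concentration = 66.3 / 0.7566 = 88 ng/mL (concentration scales inversely with clearance).

88 ng/mL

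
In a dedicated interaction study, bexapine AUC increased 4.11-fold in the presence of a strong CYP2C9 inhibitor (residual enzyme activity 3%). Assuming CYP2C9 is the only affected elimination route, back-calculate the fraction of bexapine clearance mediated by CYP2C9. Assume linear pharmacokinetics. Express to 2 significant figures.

Let x = fm,CYP2C9. Because AUC ∝ 1/CL, relative clearance fell to 1/4.11 = 0.2433.
Only the CYP2C9 route changed, so 0.2433 = x·0.03 + (1 − x), giving x = 0.78.

0.78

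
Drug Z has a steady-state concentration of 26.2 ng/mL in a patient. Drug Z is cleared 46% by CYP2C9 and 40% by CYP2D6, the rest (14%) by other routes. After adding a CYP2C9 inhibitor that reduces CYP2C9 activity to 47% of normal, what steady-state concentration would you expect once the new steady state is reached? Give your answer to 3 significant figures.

CYP2C9: 0.46 × 0.47 = 0.2162
CYP2D6: 0.4 (unchanged)
Other: 0.14 (unchanged)
CL_new/CL_old = 0.2162 + 0.4 + 0.14 = 0.7562.
Steady-state concentration ∝ 1/CL, so new value = 26.2 / 0.7562 = 34.6 ng/mL.

34.6 ng/mL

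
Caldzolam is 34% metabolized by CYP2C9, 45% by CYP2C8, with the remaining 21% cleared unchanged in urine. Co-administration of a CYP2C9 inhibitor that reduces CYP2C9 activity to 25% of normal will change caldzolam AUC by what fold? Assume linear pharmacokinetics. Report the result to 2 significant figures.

The CYP2C9 pathway (34% of clearance) falls to 0.25× activity: 0.34 × 0.25 = 0.085.
CYP2C8 (45%) and the residual 21% are unaffected.
CL_new/CL_old = 0.085 + 0.45 + 0.21 = 0.745.
Since AUC ∝ 1/CL, the ratio is 1 / 0.745 = 1.3.

1.3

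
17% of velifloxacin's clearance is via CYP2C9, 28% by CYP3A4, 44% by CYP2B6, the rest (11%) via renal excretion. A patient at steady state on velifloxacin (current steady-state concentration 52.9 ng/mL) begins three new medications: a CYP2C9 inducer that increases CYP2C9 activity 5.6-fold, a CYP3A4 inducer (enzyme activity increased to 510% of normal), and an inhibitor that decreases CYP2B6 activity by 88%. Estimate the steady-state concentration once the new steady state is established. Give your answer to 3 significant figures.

The CYP2C9 pathway (17% of clearance) increases to 5.6× activity: 0.17 × 5.6 = 0.952.
The CYP3A4 pathway (28% of clearance) rises to 5.1× activity: 0.28 × 5.1 = 1.428.
The CYP2B6 pathway (44% of clearance) is reduced to 0.12× activity: 0.44 × 0.12 = 0.0528.
The remaining 11% of clearance is unaffected.
Relative clearance = 0.952 + 1.428 + 0.0528 + 0.11 = 2.5428.
Dividing the baseline by the relative clearance: 52.9 / 2.5428 = 20.8 ng/mL.

20.8 ng/mL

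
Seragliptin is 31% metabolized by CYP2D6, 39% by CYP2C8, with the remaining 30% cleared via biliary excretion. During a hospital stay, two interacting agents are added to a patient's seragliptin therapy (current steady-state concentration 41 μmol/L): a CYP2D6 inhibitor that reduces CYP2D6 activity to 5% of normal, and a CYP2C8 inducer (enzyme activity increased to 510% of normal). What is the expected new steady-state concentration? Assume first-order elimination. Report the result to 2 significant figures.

The CYP2D6 pathway (31% of clearance) is reduced to 0.05× activity: 0.31 × 0.05 = 0.0155.
The CYP2C8 pathway (39% of clearance) increases to 5.1× activity: 0.39 × 5.1 = 1.989.
Non-CYP routes (30%) are unchanged.
Relative clearance = 0.0155 + 1.989 + 0.3 = 2.3045.
Dividing the baseline by the relative clearance: 41 / 2.3045 = 18 μmol/L.

18 μmol/L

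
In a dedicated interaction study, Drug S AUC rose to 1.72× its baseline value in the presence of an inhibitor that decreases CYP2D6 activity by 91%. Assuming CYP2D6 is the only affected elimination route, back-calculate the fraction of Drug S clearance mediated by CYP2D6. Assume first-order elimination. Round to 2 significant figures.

Let fm be the CYP2D6 fraction. New clearance relative to baseline = fm × 0.09 + (1 − fm).
AUC ratio = 1 / (new CL fraction), so new CL fraction = 1 / 1.72 = 0.5814.
fm × 0.09 + 1 − fm = 0.5814  ⇒  fm × (0.09 − 1) = −0.4186  ⇒  fm = 0.46.

0.46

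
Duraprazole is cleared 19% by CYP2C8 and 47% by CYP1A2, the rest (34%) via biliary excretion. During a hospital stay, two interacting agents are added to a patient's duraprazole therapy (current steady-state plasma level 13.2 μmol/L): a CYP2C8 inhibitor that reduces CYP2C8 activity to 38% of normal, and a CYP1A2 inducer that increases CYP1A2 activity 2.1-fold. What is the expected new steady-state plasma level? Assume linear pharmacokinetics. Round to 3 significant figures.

The CYP2C8 pathway (19% of clearance) drops to 0.38× activity: 0.19 × 0.38 = 0.0722.
The CYP1A2 pathway (47% of clearance) is boosted to 2.1× activity: 0.47 × 2.1 = 0.987.
Non-CYP routes (34%) are unchanged.
New clearance relative to baseline: 0.0722 + 0.987 + 0.34 = 1.3992.
Dividing the baseline by the relative clearance: 13.2 / 1.3992 = 9.43 μmol/L.

9.43 μmol/L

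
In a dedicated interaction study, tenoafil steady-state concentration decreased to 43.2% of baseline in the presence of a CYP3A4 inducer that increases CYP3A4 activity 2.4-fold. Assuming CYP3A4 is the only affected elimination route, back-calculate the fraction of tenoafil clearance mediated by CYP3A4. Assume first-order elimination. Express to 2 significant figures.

0.94

CL'/CL = 1 / 0.432 = 2.315
2.4·fm + (1 − fm) = 2.315
fm = (2.315 − 1) / (2.4 − 1) = 0.94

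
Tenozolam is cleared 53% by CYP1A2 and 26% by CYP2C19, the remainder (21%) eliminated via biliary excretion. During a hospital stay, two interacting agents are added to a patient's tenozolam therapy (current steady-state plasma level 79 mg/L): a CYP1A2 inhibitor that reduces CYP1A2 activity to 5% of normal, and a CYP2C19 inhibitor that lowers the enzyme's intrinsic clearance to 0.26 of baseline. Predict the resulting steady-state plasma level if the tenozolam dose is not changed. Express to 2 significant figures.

2.6 × 10² mg/L

CYP1A2: 0.53 × 0.05 = 0.0265
CYP2C19: 0.26 × 0.26 = 0.0676
Other: 0.21 (unchanged)
CL_new/CL_old = 0.0265 + 0.0676 + 0.21 = 0.3041.
Dividing the baseline by the relative clearance: 79 / 0.3041 = 2.6 × 10² mg/L.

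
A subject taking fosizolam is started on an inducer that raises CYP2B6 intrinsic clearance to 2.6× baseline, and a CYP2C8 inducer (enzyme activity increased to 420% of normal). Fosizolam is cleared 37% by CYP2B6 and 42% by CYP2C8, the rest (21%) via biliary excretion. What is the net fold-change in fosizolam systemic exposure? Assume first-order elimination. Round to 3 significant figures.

0.341

The CYP2B6 pathway (37% of clearance) increases to 2.6× activity: 0.37 × 2.6 = 0.962.
The CYP2C8 pathway (42% of clearance) rises to 4.2× activity: 0.42 × 4.2 = 1.764.
Non-CYP routes (21%) are unchanged.
Relative clearance = 0.962 + 1.764 + 0.21 = 2.936.
Systemic exposure ∝ 1/CL: fold-change = 1 / 2.936 = 0.341.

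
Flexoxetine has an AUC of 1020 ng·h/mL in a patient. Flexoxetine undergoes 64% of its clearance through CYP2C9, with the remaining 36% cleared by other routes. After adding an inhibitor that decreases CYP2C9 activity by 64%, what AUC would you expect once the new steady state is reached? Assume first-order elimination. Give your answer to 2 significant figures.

1.7 × 10³ ng·h/mL

CYP2C9: 0.64 × 0.36 = 0.2304
Other: 0.36 (unchanged)
New clearance relative to baseline: 0.2304 + 0.36 = 0.5904.
New AUC = baseline ÷ relative clearance = 1020 / 0.5904 = 1.7 × 10³ ng·h/mL.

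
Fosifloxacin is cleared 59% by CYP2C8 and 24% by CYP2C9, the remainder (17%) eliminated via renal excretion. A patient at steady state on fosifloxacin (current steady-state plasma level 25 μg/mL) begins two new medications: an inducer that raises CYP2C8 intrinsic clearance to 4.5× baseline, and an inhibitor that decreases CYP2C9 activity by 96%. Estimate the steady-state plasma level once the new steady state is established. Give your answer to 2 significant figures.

The CYP2C8 pathway (59% of clearance) is boosted to 4.5× activity: 0.59 × 4.5 = 2.655.
The CYP2C9 pathway (24% of clearance) drops to 0.04× activity: 0.24 × 0.04 = 0.0096.
Non-CYP routes (17%) are unchanged.
Relative clearance = 2.655 + 0.0096 + 0.17 = 2.8346.
Steady-state plasma level ∝ 1/CL: new value = 25 / 2.8346 = 8.8 μg/mL.

8.8 μg/mL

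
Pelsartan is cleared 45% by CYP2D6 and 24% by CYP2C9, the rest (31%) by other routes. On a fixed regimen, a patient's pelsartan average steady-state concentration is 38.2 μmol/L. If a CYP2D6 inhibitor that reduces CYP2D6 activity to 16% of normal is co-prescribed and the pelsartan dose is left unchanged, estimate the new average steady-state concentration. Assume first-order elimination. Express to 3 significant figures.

The CYP2D6 pathway (45% of clearance) drops to 0.16× activity: 0.45 × 0.16 = 0.072.
CYP2C9 (24%) and the residual 31% are unaffected.
CL_new/CL_old = 0.072 + 0.24 + 0.31 = 0.622.
With dosing unchanged, average steady-state concentration scales as 1/CL: 38.2 / 0.622 = 61.4 μmol/L.

61.4 μmol/L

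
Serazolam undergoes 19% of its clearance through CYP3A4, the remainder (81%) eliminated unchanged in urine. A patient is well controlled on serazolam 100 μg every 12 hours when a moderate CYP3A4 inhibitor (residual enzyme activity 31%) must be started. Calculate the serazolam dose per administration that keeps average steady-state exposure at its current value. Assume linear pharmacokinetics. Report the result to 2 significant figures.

87 μg

The CYP3A4 pathway (19% of clearance) falls to 0.31× activity: 0.19 × 0.31 = 0.0589.
Non-CYP routes (81%) are unchanged.
Relative clearance = 0.0589 + 0.81 = 0.8689.
Css,avg = (dose rate)/CL, so holding Css fixed requires dose ∝ CL: 100 × 0.8689 = 87 μg.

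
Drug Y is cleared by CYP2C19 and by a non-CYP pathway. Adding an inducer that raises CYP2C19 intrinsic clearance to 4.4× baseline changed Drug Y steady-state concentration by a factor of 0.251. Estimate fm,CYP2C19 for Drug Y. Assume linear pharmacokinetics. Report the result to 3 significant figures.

CL'/CL = 1 / 0.251 = 3.984
4.4·fm + (1 − fm) = 3.984
fm = (3.984 − 1) / (4.4 − 1) = 0.878

0.878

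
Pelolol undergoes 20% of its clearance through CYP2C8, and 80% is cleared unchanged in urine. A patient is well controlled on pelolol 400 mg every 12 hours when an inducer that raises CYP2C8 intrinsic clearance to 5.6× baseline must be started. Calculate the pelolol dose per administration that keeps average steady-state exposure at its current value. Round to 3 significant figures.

768 mg

CYP2C8: 0.2 × 5.6 = 1.12
Other: 0.8 (unchanged)
CL_new/CL_old = 1.12 + 0.8 = 1.92.
Exposure is unchanged when dose changes in proportion to clearance. New dose = 400 mg × 1.92 = 768 mg.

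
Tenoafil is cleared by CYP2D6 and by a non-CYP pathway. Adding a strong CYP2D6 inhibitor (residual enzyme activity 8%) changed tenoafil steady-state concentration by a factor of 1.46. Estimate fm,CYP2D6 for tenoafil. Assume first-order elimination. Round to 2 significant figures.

0.34

Let fm be the CYP2D6 fraction. New clearance relative to baseline = fm × 0.08 + (1 − fm).
Steady-state concentration ratio = 1 / (new CL fraction), so new CL fraction = 1 / 1.46 = 0.6849.
fm × 0.08 + 1 − fm = 0.6849  ⇒  fm × (0.08 − 1) = −0.3151  ⇒  fm = 0.34.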